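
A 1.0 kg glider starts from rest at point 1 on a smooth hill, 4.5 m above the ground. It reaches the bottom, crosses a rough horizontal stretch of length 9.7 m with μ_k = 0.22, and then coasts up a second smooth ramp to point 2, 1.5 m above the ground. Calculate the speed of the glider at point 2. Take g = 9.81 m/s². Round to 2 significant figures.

v = 4.1 m/s

Energy at 1: mgh₁ = (1.0)(9.81)(4.5) = 44.145 J
Friction loss: W_f = μ_k mg d = 20.93 J
At 2: ½mv² + mgh₂ = mgh₁ − W_f
½mv² = 44.145 − 20.93 − 14.715 = 8.4955 J
v = √(2 × 8.4955/1.0) = 4.122 m/s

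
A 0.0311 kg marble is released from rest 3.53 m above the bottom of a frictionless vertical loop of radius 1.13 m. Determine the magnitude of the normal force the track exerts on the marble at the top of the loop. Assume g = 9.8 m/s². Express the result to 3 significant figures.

Energy from release to top (height 2r): mgh = ½mv_top² + mg(2r)
v_top² = 2g(h − 2r) = 2(9.8)(3.53 − 2.260) = 24.892 m²/s²
At the top, both N and weight point toward the centre: N + mg = mv_top²/r
N = m(v_top²/r − g) = 0.0311(24.892/1.13 − 9.8) = 0.3803 N

N = 0.380 N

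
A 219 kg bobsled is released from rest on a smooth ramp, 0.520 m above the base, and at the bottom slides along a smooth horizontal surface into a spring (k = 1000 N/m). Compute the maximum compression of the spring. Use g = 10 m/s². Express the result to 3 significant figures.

x = 1.51 m

Energy conservation (no friction) from release to max compression: mgh = ½kx²
x = √(2mgh/k) = √(2 × 219 × 10 × 0.520 / 1000) = 1.509 m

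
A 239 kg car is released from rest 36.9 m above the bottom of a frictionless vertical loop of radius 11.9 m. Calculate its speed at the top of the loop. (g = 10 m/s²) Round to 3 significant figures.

v = 16.2 m/s

Energy conservation: mgh = ½mv_top² + mg(2r)
v_top² = 2g(h − 2r) = 2(10)(36.9 − 23.80) = 262.0
v_top = 16.19 m/s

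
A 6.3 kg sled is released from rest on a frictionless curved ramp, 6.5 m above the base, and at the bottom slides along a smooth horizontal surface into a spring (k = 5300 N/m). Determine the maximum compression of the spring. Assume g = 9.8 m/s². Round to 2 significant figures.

x = 0.39 m

Gravitational PE at the top equals spring PE at max compression: mgh = ½kx²
x = √(2mgh/k) = √(2 × 6.3 × 9.8 × 6.5 / 5300) = 0.3892 m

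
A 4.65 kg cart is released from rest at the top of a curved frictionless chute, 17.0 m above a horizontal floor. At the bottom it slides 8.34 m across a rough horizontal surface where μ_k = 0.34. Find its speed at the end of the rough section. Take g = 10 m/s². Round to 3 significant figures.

v = 16.8 m/s

Energy at the top = energy at the end + work done against friction:
mgh = ½mv² + μ_k m g d
W_f = μ_k mg d = (0.34)(4.65)(10)(8.34) = 131.9 J
½mv² = mgh − W_f = 790.50 − 131.9 = 658.64 J
v = √(2 × 658.64/4.65) = 16.83 m/s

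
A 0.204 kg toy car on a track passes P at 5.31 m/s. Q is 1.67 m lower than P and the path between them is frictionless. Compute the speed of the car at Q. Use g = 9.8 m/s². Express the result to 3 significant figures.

Mechanical energy is conserved (no friction): ½mv₀² + mgh = ½mv²
v² = v₀² + 2gh = (5.31)² + 2(9.8)(1.67) = 60.928
v = √60.928 = 7.806 m/s

v = 7.81 m/s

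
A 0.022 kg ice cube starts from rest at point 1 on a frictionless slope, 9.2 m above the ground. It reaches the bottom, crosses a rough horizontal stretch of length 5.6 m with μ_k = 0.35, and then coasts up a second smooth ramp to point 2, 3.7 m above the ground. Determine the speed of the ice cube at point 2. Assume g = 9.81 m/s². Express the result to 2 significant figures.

Energy at 1: mgh₁ = (0.022)(9.81)(9.2) = 1.9855 J
Friction loss: W_f = μ_k mg d = 0.4230 J
At 2: ½mv² + mgh₂ = mgh₁ − W_f
½mv² = 1.9855 − 0.4230 − 0.79853 = 0.76400 J
v = √(2 × 0.76400/0.022) = 8.334 m/s

v = 8.3 m/s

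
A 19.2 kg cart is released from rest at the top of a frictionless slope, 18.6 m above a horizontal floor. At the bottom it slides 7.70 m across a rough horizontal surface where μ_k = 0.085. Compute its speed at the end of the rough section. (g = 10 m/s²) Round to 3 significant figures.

Energy at the top = energy at the end + work done against friction:
mgh = ½mv² + μ_k m g d
W_f = μ_k mg d = (0.085)(19.2)(10)(7.70) = 125.7 J
½mv² = mgh − W_f = 3571.2 − 125.7 = 3445.5 J
v = √(2 × 3445.5/19.2) = 18.94 m/s

v = 18.9 m/s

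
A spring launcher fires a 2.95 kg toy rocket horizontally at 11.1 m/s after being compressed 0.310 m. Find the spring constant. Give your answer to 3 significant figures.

k = 3780 N/m

Energy stored in the spring equals the launch KE: ½kx² = ½mv²
k = mv²/x² = (2.95)(11.1)²/(0.310)² = 3782 N/m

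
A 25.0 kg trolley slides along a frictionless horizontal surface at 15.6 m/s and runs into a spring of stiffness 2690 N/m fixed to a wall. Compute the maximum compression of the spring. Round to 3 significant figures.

x = 1.50 m

All KE is stored as spring PE at maximum compression: ½mv² = ½kx²
x = v√(m/k) = 15.6 × √(25.0/2690) = 1.504 m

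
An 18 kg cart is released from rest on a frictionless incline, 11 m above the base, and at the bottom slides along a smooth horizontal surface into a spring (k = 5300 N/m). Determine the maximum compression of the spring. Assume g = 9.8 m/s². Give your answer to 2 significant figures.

At max compression the cart is momentarily at rest: mgh = ½kx²
x = √(2mgh/k) = √(2 × 18 × 9.8 × 11 / 5300) = 0.8557 m

x = 0.86 m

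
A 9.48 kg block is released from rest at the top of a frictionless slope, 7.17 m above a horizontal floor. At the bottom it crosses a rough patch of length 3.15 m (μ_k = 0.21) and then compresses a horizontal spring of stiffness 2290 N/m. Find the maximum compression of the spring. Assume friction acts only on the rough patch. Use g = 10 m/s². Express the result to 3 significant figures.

x = 0.734 m

Initial energy: E₁ = mgh = (9.48)(10)(7.17) = 679.72 J
Friction removes W_f = μ_k mg d = (0.21)(9.48)(10)(3.15) = 62.71 J
Energy reaching the spring: E = 679.72 − 62.71 = 617.01 J
At max compression ½kx² = E ⇒ x = √(2E/k) = √(2 × 617.01/2290) = 0.7341 m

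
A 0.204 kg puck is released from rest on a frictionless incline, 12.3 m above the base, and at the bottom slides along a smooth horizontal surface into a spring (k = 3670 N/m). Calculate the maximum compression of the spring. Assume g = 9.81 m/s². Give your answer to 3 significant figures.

x = 0.116 m

Gravitational PE at the top equals spring PE at max compression: mgh = ½kx²
x = √(2mgh/k) = √(2 × 0.204 × 9.81 × 12.3 / 3670) = 0.1158 m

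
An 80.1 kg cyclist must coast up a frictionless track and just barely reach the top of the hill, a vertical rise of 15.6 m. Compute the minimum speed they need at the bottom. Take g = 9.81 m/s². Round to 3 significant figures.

At the top they are momentarily at rest, so all KE converts to PE: ½mv² = mgh
v = √(2gh) = √(2 × 9.81 × 15.6) = 17.49 m/s

v = 17.5 m/s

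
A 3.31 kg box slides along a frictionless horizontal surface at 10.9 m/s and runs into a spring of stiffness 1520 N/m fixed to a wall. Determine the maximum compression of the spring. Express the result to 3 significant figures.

At max compression the box is momentarily at rest: ½mv² = ½kx²
x = v√(m/k) = 10.9 × √(3.31/1520) = 0.5086 m

x = 0.509 m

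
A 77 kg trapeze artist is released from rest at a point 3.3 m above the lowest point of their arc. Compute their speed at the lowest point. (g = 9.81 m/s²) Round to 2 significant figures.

By conservation of mechanical energy, mgh = ½mv²
v = √(2gh) = √(2 × 9.81 × 3.3) = √64.746 = 8.046 m/s

v = 8.0 m/s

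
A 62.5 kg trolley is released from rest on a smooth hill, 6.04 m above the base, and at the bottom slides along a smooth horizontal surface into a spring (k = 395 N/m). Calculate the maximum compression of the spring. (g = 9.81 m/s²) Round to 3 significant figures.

x = 4.33 m

Gravitational PE at the top equals spring PE at max compression: mgh = ½kx²
x = √(2mgh/k) = √(2 × 62.5 × 9.81 × 6.04 / 395) = 4.330 m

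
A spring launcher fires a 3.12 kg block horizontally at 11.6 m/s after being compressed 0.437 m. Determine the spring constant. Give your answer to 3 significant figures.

k = 2200 N/m

½kx² = ½mv²
k = mv²/x² = (3.12)(11.6)²/(0.437)² = 2198 N/m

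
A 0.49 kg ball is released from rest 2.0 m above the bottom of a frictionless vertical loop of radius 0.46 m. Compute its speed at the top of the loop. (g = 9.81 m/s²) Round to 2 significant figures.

Energy conservation: mgh = ½mv_top² + mg(2r)
v_top² = 2g(h − 2r) = 2(9.81)(2.0 − 0.9200) = 21.19
v_top = 4.603 m/s

v = 4.6 m/s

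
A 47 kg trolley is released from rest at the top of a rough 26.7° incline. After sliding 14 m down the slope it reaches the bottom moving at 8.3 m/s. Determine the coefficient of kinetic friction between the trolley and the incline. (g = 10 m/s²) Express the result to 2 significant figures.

mgh = ½mv² + μ_k (mg cosθ) L, with h = L sinθ
mgL sinθ = 2956.5 J; ½mv² = 1618.9 J
W_f = 2956.5 − 1618.9 = 1338 J
μ_k = W_f/(mg cosθ · L) = 1338/(419.9 × 14) = 0.2275

μ_k = 0.23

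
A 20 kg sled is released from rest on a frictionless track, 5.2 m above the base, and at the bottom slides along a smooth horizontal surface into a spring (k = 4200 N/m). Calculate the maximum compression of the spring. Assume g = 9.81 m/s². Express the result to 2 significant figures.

x = 0.70 m

At max compression the sled is momentarily at rest: mgh = ½kx²
x = √(2mgh/k) = √(2 × 20 × 9.81 × 5.2 / 4200) = 0.6970 m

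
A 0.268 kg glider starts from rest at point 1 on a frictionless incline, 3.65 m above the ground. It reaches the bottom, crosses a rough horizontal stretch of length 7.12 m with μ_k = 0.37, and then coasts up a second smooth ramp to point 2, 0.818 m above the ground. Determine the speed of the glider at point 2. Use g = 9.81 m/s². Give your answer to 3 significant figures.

Energy at 1: mgh₁ = (0.268)(9.81)(3.65) = 9.5961 J
Friction loss: W_f = μ_k mg d = 6.926 J
At 2: ½mv² + mgh₂ = mgh₁ − W_f
½mv² = 9.5961 − 6.926 − 2.1506 = 0.51951 J
v = √(2 × 0.51951/0.268) = 1.969 m/s

v = 1.97 m/s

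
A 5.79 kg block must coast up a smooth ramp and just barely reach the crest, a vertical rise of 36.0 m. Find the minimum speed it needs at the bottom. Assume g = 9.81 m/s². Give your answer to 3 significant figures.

v = 26.6 m/s

At the top it is momentarily at rest, so all KE converts to PE: ½mv² = mgh
v = √(2gh) = √(2 × 9.81 × 36.0) = 26.58 m/s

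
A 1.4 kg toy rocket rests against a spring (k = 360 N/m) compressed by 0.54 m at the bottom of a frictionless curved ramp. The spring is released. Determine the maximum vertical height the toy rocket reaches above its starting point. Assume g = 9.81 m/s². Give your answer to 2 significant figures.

Energy conservation from release to the highest point: ½kx² = mgh
h = kx²/(2mg) = (360)(0.54)²/(2 × 1.4 × 9.81) = 3.822 m

h = 3.8 m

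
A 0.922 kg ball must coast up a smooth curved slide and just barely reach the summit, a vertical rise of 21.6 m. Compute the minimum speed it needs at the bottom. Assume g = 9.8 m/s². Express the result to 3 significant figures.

v = 20.6 m/s

At the top it is momentarily at rest, so all KE converts to PE: ½mv² = mgh
v = √(2gh) = √(2 × 9.8 × 21.6) = 20.58 m/s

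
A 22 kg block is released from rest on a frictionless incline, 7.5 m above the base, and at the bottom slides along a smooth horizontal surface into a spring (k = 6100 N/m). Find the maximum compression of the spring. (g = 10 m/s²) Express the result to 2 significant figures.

x = 0.74 m

At max compression the block is momentarily at rest: mgh = ½kx²
x = √(2mgh/k) = √(2 × 22 × 10 × 7.5 / 6100) = 0.7355 m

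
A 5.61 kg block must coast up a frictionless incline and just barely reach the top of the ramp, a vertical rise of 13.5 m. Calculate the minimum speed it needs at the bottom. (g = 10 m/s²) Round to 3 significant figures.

v = 16.4 m/s

At the top it is momentarily at rest, so all KE converts to PE: ½mv² = mgh
v = √(2gh) = √(2 × 10 × 13.5) = 16.43 m/s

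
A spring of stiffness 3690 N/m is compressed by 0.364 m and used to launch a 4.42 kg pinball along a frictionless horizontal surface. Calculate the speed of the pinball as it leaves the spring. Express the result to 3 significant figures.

The pinball leaves the spring when the spring is at natural length, so ½kx² = ½mv²
v = x√(k/m) = 0.364 × √(3690/4.42) = 10.52 m/s

v = 10.5 m/s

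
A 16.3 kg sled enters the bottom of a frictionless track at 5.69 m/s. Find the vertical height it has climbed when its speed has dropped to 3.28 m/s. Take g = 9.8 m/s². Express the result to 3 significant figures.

Energy balance between the two points: ½mv₁² = ½mv₂² + mgh
h = (v₁² − v₂²)/(2g) = (5.69² − 3.28²)/(2 × 9.8) = 1.103 m

h = 1.10 m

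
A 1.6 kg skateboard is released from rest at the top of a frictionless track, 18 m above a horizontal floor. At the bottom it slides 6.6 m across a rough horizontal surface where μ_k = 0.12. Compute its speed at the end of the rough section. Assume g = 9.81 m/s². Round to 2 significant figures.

v = 18 m/s

Energy at the top = energy at the end + work done against friction:
mgh = ½mv² + μ_k m g d
W_f = μ_k mg d = (0.12)(1.6)(9.81)(6.6) = 12.43 J
½mv² = mgh − W_f = 282.53 − 12.43 = 270.10 J
v = √(2 × 270.10/1.6) = 18.37 m/s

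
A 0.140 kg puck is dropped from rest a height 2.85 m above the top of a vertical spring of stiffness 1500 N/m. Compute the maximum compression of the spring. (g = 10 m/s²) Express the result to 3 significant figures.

x = 0.0739 m

Measuring PE from the top of the relaxed spring, at max compression the puck has dropped H + x with zero KE, so:
mg(H + x) = ½kx²
½(1500)x² − (0.140)(10)x − (0.140)(10)(2.85) = 0
750.0x² − 1.400x − 3.990 = 0
x = [1.400 + √(1.960 + 11970)]/(2 × 750.0) = 0.07388 m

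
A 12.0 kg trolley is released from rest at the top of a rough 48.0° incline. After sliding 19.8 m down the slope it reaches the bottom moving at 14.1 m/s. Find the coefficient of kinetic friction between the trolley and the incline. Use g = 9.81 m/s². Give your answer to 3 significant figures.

The energy dissipated by friction is the PE lost minus the KE gained:
mgL sinθ = 1732.2 J; ½mv² = 1192.9 J
W_f = 1732.2 − 1192.9 = 539.3 J
μ_k = W_f/(mg cosθ · L) = 539.3/(78.77 × 19.8) = 0.3458

μ_k = 0.346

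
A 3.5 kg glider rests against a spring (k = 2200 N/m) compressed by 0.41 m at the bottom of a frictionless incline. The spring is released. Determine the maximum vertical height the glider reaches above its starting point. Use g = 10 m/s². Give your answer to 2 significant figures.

h = 5.3 m

Energy conservation from release to the highest point: ½kx² = mgh
h = kx²/(2mg) = (2200)(0.41)²/(2 × 3.5 × 10) = 5.283 m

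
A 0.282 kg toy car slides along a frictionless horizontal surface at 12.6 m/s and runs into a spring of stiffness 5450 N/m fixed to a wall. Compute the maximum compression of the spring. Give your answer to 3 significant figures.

Conservation of energy between contact and max compression: ½mv² = ½kx²
x = v√(m/k) = 12.6 × √(0.282/5450) = 0.09064 m

x = 0.0906 m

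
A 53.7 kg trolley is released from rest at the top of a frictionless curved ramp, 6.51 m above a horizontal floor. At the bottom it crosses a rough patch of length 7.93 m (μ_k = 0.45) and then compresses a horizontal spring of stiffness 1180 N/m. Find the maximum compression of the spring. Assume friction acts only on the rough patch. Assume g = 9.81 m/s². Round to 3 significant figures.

Initial energy: E₁ = mgh = (53.7)(9.81)(6.51) = 3429.4 J
Friction removes W_f = μ_k mg d = (0.45)(53.7)(9.81)(7.93) = 1880 J
Energy reaching the spring: E = 3429.4 − 1880 = 1549.6 J
At max compression ½kx² = E ⇒ x = √(2E/k) = √(2 × 1549.6/1180) = 1.621 m

x = 1.62 m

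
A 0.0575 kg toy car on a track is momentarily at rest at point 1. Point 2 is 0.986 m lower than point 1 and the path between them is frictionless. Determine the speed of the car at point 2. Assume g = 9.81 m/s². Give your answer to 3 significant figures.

v = 4.40 m/s

Equating total energy at the two states: mgh = ½mv²
v = √(2gh) = √(2 × 9.81 × 0.986) = √19.345 = 4.398 m/s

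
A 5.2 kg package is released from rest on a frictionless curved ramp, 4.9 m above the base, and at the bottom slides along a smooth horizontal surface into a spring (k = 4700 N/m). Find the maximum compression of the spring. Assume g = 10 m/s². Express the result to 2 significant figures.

Energy conservation (no friction) from release to max compression: mgh = ½kx²
x = √(2mgh/k) = √(2 × 5.2 × 10 × 4.9 / 4700) = 0.3293 m

x = 0.33 m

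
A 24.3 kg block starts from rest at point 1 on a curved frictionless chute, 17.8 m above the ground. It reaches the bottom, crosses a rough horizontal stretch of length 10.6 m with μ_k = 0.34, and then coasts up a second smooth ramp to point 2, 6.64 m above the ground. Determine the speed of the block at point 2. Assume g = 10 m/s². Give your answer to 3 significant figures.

v = 12.3 m/s

Energy at 1: mgh₁ = (24.3)(10)(17.8) = 4325.4 J
Friction loss: W_f = μ_k mg d = 875.8 J
At 2: ½mv² + mgh₂ = mgh₁ − W_f
½mv² = 4325.4 − 875.8 − 1613.5 = 1836.1 J
v = √(2 × 1836.1/24.3) = 12.29 m/s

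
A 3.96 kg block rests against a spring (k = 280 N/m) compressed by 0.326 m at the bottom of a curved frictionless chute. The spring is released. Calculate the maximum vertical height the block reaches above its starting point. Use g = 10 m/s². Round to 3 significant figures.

At maximum height the block is at rest, so ½kx² = mgh
h = kx²/(2mg) = (280)(0.326)²/(2 × 3.96 × 10) = 0.3757 m

h = 0.376 m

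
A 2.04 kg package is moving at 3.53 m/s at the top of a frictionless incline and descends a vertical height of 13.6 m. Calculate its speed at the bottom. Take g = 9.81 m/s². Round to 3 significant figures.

v = 16.7 m/s

Energy conservation between the two points: ½mv₀² + mgh = ½mv²
v² = v₀² + 2gh = (3.53)² + 2(9.81)(13.6) = 279.29
v = √279.29 = 16.71 m/s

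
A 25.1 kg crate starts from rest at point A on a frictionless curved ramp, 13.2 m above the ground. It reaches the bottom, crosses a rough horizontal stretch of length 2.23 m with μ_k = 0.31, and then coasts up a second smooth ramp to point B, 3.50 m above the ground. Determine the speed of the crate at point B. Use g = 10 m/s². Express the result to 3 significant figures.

Energy at A: mgh₁ = (25.1)(10)(13.2) = 3313.2 J
Friction loss: W_f = μ_k mg d = 173.5 J
At B: ½mv² + mgh₂ = mgh₁ − W_f
½mv² = 3313.2 − 173.5 − 878.50 = 2261.2 J
v = √(2 × 2261.2/25.1) = 13.42 m/s

v = 13.4 m/s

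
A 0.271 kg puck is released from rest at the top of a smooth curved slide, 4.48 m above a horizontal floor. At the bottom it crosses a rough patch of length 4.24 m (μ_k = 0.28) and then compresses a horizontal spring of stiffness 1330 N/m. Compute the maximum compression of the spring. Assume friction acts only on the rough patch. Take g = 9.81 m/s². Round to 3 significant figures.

Initial energy: E₁ = mgh = (0.271)(9.81)(4.48) = 11.910 J
Friction removes W_f = μ_k mg d = (0.28)(0.271)(9.81)(4.24) = 3.156 J
Energy reaching the spring: E = 11.910 − 3.156 = 8.7539 J
At max compression ½kx² = E ⇒ x = √(2E/k) = √(2 × 8.7539/1330) = 0.1147 m

x = 0.115 m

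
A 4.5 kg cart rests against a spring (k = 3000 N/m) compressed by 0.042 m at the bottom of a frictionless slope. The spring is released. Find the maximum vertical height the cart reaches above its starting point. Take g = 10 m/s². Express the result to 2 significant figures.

h = 0.059 m

Energy conservation from release to the highest point: ½kx² = mgh
h = kx²/(2mg) = (3000)(0.042)²/(2 × 4.5 × 10) = 0.05880 m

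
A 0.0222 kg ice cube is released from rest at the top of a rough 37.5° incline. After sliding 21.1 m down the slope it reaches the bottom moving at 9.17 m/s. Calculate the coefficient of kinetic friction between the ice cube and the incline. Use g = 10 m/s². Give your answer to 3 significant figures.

μ_k = 0.516

The energy dissipated by friction is the PE lost minus the KE gained:
mgL sinθ = 2.8516 J; ½mv² = 0.93339 J
W_f = 2.8516 − 0.93339 = 1.918 J
μ_k = W_f/(mg cosθ · L) = 1.918/(0.1761 × 21.1) = 0.5162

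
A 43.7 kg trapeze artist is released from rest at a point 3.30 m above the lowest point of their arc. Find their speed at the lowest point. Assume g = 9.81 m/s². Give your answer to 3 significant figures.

Mechanical energy is conserved (no friction): mgh = ½mv²
The mass cancels from both sides.
v = √(2gh) = √(2 × 9.81 × 3.30) = √64.746 = 8.046 m/s

v = 8.05 m/s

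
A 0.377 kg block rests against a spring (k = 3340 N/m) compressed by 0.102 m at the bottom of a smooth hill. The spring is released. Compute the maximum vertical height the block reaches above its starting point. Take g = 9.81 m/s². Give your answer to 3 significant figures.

h = 4.70 m

At maximum height the block is at rest, so ½kx² = mgh
h = kx²/(2mg) = (3340)(0.102)²/(2 × 0.377 × 9.81) = 4.698 m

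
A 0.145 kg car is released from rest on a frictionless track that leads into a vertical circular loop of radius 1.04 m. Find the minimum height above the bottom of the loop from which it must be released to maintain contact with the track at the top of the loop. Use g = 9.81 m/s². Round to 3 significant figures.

h = 2.60 m

At the top, for minimum speed gravity alone supplies the centripetal force: mg = mv_top²/r ⇒ v_top² = gr = 10.20 m²/s²
Energy conservation from release height h to the top (height 2r): mgh = ½mv_top² + mg(2r)
h = v_top²/(2g) + 2r = r/2 + 2r = 5r/2 = 2.600 m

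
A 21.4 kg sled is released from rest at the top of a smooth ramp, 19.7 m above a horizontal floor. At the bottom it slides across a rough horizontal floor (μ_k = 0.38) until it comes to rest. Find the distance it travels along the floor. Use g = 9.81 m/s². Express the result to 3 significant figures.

d = 51.8 m

Energy bookkeeping (friction removes W_f = μ_k N d):
At rest all PE has been dissipated by friction: mgh = μ_k m g d
d = h/μ_k = 19.7/0.38 = 51.84 m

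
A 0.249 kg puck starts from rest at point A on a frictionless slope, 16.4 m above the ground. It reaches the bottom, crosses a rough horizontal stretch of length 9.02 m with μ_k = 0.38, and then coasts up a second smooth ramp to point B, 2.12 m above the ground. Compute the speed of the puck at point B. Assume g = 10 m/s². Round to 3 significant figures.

Energy at A: mgh₁ = (0.249)(10)(16.4) = 40.836 J
Friction loss: W_f = μ_k mg d = 8.535 J
At B: ½mv² + mgh₂ = mgh₁ − W_f
½mv² = 40.836 − 8.535 − 5.2788 = 27.022 J
v = √(2 × 27.022/0.249) = 14.73 m/s

v = 14.7 m/s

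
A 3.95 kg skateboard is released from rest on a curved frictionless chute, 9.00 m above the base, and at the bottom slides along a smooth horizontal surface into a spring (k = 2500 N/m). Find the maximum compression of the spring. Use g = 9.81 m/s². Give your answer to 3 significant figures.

Gravitational PE at the top equals spring PE at max compression: mgh = ½kx²
x = √(2mgh/k) = √(2 × 3.95 × 9.81 × 9.00 / 2500) = 0.5282 m

x = 0.528 m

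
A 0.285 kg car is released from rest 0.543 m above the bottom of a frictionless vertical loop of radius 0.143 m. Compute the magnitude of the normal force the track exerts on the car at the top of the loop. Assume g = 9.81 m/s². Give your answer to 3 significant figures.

Energy from release to top (height 2r): mgh = ½mv_top² + mg(2r)
v_top² = 2g(h − 2r) = 2(9.81)(0.543 − 0.2860) = 5.0423 m²/s²
At the top, both N and weight point toward the centre: N + mg = mv_top²/r
N = m(v_top²/r − g) = 0.285(5.0423/0.143 − 9.81) = 7.254 N

N = 7.25 N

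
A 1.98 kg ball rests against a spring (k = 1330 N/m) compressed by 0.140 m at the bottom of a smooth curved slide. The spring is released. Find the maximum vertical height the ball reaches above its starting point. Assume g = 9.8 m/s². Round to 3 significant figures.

h = 0.672 m

At maximum height the ball is at rest, so ½kx² = mgh
h = kx²/(2mg) = (1330)(0.140)²/(2 × 1.98 × 9.8) = 0.6717 m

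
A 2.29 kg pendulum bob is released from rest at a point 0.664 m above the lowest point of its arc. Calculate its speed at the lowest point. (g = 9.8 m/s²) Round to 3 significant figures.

Mechanical energy is conserved (no friction): mgh = ½mv²
v = √(2gh) = √(2 × 9.8 × 0.664) = √13.014 = 3.608 m/s

v = 3.61 m/s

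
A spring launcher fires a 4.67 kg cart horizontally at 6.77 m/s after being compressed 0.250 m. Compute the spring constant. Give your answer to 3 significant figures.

k = 3420 N/m

Energy stored in the spring equals the launch KE: ½kx² = ½mv²
k = mv²/x² = (4.67)(6.77)²/(0.250)² = 3425 N/m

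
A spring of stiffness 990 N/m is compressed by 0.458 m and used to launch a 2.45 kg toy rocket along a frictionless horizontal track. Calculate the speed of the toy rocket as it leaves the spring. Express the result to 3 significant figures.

v = 9.21 m/s

Spring PE converts entirely to kinetic energy: ½kx² = ½mv²
v = x√(k/m) = 0.458 × √(990/2.45) = 9.207 m/s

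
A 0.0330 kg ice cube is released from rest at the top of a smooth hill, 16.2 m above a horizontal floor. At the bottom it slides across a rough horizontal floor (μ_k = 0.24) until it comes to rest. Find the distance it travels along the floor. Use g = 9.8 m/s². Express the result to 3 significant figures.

d = 67.5 m

Energy at the top = energy at the end + work done against friction:
At rest all PE has been dissipated by friction: mgh = μ_k m g d
d = h/μ_k = 16.2/0.24 = 67.50 m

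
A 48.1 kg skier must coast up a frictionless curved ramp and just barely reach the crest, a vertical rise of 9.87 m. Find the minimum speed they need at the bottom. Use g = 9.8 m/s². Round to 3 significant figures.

v = 13.9 m/s

At the top they are momentarily at rest, so all KE converts to PE: ½mv² = mgh
v = √(2gh) = √(2 × 9.8 × 9.87) = 13.91 m/s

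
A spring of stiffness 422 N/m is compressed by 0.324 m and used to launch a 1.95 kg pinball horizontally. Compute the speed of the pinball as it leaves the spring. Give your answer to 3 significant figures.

Conservation of energy: ½kx² = ½mv²
v = x√(k/m) = 0.324 × √(422/1.95) = 4.766 m/s

v = 4.77 m/s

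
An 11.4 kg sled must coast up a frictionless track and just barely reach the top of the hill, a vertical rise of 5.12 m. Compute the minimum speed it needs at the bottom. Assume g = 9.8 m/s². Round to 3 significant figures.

At the top it is momentarily at rest, so all KE converts to PE: ½mv² = mgh
v = √(2gh) = √(2 × 9.8 × 5.12) = 10.02 m/s

v = 10.0 m/s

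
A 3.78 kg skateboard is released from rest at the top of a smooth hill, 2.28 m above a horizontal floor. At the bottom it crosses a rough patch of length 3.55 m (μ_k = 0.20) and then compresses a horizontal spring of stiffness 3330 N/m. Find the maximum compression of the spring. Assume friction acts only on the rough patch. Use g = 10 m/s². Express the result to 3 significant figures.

Initial energy: E₁ = mgh = (3.78)(10)(2.28) = 86.184 J
Friction removes W_f = μ_k mg d = (0.20)(3.78)(10)(3.55) = 26.84 J
Energy reaching the spring: E = 86.184 − 26.84 = 59.346 J
At max compression ½kx² = E ⇒ x = √(2E/k) = √(2 × 59.346/3330) = 0.1888 m

x = 0.189 m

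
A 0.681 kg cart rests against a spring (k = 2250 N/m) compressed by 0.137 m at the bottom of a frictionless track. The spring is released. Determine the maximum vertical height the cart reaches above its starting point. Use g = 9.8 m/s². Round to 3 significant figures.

h = 3.16 m

All spring PE becomes gravitational PE at the highest point: ½kx² = mgh
h = kx²/(2mg) = (2250)(0.137)²/(2 × 0.681 × 9.8) = 3.164 m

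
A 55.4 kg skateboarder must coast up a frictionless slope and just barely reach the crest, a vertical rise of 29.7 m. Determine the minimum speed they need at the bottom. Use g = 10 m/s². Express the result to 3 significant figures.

v = 24.4 m/s

At the top they are momentarily at rest, so all KE converts to PE: ½mv² = mgh
v = √(2gh) = √(2 × 10 × 29.7) = 24.37 m/s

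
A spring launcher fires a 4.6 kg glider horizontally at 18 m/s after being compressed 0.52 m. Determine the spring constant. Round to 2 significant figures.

k = 5500 N/m

Energy stored in the spring equals the launch KE: ½kx² = ½mv²
k = mv²/x² = (4.6)(18)²/(0.52)² = 5512 N/m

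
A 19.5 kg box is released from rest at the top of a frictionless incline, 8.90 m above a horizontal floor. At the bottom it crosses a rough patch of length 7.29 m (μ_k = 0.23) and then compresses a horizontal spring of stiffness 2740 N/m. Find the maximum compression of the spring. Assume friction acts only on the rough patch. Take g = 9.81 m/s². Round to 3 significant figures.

Initial energy: E₁ = mgh = (19.5)(9.81)(8.90) = 1702.5 J
Friction removes W_f = μ_k mg d = (0.23)(19.5)(9.81)(7.29) = 320.7 J
Energy reaching the spring: E = 1702.5 − 320.7 = 1381.8 J
At max compression ½kx² = E ⇒ x = √(2E/k) = √(2 × 1381.8/2740) = 1.004 m

x = 1.00 m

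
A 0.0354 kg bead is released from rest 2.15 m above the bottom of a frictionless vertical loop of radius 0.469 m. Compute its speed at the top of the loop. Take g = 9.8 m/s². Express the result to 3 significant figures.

Energy conservation: mgh = ½mv_top² + mg(2r)
v_top² = 2g(h − 2r) = 2(9.8)(2.15 − 0.9380) = 23.76
v_top = 4.874 m/s

v = 4.87 m/s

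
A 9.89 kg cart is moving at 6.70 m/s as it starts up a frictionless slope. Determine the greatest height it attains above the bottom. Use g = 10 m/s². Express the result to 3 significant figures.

h = 2.24 m

Setting KE at the bottom equal to PE gained: ½mv² = mgh
h = v²/(2g) = 6.70²/(2 × 10) = 2.244 m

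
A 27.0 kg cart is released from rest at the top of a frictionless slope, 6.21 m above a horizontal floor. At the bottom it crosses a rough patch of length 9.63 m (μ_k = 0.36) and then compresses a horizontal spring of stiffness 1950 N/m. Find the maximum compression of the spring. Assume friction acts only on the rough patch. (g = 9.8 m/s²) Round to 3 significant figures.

x = 0.863 m

Initial energy: E₁ = mgh = (27.0)(9.8)(6.21) = 1643.2 J
Friction removes W_f = μ_k mg d = (0.36)(27.0)(9.8)(9.63) = 917.3 J
Energy reaching the spring: E = 1643.2 − 917.3 = 725.85 J
At max compression ½kx² = E ⇒ x = √(2E/k) = √(2 × 725.85/1950) = 0.8628 m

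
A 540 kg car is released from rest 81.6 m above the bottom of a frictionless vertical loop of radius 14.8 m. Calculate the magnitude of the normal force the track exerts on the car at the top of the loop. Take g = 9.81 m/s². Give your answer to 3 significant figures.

N = 31900 N

Energy from release to top (height 2r): mgh = ½mv_top² + mg(2r)
v_top² = 2g(h − 2r) = 2(9.81)(81.6 − 29.60) = 1020.2 m²/s²
At the top, both N and weight point toward the centre: N + mg = mv_top²/r
N = m(v_top²/r − g) = 540(1020.2/14.8 − 9.81) = 31928 N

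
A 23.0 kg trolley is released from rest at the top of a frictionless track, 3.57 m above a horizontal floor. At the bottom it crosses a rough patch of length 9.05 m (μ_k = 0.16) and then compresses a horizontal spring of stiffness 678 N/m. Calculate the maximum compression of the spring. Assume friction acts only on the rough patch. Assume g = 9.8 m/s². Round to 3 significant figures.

Initial energy: E₁ = mgh = (23.0)(9.8)(3.57) = 804.68 J
Friction removes W_f = μ_k mg d = (0.16)(23.0)(9.8)(9.05) = 326.4 J
Energy reaching the spring: E = 804.68 − 326.4 = 478.30 J
At max compression ½kx² = E ⇒ x = √(2E/k) = √(2 × 478.30/678) = 1.188 m

x = 1.19 m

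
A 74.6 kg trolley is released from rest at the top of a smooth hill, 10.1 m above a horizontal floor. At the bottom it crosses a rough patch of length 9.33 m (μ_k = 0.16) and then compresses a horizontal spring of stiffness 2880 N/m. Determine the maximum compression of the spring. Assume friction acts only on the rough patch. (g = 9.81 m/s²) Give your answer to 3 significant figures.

x = 2.09 m

Initial energy: E₁ = mgh = (74.6)(9.81)(10.1) = 7391.4 J
Friction removes W_f = μ_k mg d = (0.16)(74.6)(9.81)(9.33) = 1092 J
Energy reaching the spring: E = 7391.4 − 1092 = 6299.0 J
At max compression ½kx² = E ⇒ x = √(2E/k) = √(2 × 6299.0/2880) = 2.091 m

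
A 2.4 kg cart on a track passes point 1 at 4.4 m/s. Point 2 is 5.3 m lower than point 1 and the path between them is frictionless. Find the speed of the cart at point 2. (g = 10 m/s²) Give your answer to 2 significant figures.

v = 11 m/s

Energy conservation between the two points: ½mv₀² + mgh = ½mv²
The mass cancels from both sides.
v² = v₀² + 2gh = (4.4)² + 2(10)(5.3) = 125.36
v = √125.36 = 11.20 m/s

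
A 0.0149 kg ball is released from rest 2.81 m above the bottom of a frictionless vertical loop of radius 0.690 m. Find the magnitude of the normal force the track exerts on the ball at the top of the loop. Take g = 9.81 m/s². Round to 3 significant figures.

N = 0.460 N

Energy from release to top (height 2r): mgh = ½mv_top² + mg(2r)
v_top² = 2g(h − 2r) = 2(9.81)(2.81 − 1.380) = 28.057 m²/s²
At the top, both N and weight point toward the centre: N + mg = mv_top²/r
N = m(v_top²/r − g) = 0.0149(28.057/0.690 − 9.81) = 0.4597 N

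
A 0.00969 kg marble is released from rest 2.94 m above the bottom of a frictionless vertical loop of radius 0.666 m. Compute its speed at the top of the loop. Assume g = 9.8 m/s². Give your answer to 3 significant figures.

v = 5.61 m/s

Energy conservation: mgh = ½mv_top² + mg(2r)
v_top² = 2g(h − 2r) = 2(9.8)(2.94 − 1.332) = 31.52
v_top = 5.614 m/s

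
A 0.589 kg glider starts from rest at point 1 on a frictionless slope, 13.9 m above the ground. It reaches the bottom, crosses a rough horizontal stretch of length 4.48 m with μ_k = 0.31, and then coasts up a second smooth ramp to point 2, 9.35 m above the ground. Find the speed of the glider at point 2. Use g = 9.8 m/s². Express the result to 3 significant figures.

Energy at 1: mgh₁ = (0.589)(9.8)(13.9) = 80.234 J
Friction loss: W_f = μ_k mg d = 8.016 J
At 2: ½mv² + mgh₂ = mgh₁ − W_f
½mv² = 80.234 − 8.016 − 53.970 = 18.247 J
v = √(2 × 18.247/0.589) = 7.871 m/s

v = 7.87 m/s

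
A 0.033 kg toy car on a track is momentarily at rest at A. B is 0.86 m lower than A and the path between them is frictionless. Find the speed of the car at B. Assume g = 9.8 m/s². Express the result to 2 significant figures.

v = 4.1 m/s

Mechanical energy is conserved (no friction): mgh = ½mv²
The mass cancels from both sides.
v = √(2gh) = √(2 × 9.8 × 0.86) = √16.856 = 4.106 m/s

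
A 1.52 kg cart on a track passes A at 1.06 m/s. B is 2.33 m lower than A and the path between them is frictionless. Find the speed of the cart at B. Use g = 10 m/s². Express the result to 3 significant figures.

v = 6.91 m/s

Energy conservation between the two points: ½mv₀² + mgh = ½mv²
The mass cancels from both sides.
v² = v₀² + 2gh = (1.06)² + 2(10)(2.33) = 47.724
v = √47.724 = 6.908 m/s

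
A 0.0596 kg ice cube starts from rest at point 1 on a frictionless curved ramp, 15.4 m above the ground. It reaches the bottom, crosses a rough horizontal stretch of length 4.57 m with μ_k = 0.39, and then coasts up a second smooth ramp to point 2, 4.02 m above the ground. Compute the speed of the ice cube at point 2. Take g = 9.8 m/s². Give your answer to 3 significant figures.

Energy at 1: mgh₁ = (0.0596)(9.8)(15.4) = 8.9948 J
Friction loss: W_f = μ_k mg d = 1.041 J
At 2: ½mv² + mgh₂ = mgh₁ − W_f
½mv² = 8.9948 − 1.041 − 2.3480 = 5.6058 J
v = √(2 × 5.6058/0.0596) = 13.72 m/s

v = 13.7 m/s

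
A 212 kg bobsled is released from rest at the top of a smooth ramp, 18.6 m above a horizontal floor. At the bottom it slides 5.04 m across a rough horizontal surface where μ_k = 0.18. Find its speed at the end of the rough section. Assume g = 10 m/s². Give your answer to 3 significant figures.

v = 18.8 m/s

Energy bookkeeping (friction removes W_f = μ_k N d):
mgh = ½mv² + μ_k m g d
W_f = μ_k mg d = (0.18)(212)(10)(5.04) = 1923 J
½mv² = mgh − W_f = 39432 − 1923 = 37509 J
v = √(2 × 37509/212) = 18.81 m/s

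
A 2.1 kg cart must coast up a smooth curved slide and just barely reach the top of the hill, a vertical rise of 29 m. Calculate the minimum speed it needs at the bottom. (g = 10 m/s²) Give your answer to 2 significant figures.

At the top it is momentarily at rest, so all KE converts to PE: ½mv² = mgh
v = √(2gh) = √(2 × 10 × 29) = 24.08 m/s

v = 24 m/s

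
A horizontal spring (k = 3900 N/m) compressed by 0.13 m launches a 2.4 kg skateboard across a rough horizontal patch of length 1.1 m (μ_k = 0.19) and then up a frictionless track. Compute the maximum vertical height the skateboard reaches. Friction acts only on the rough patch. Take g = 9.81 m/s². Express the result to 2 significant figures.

Spring energy: E₀ = ½kx² = ½(3900)(0.13)² = 32.955 J
Friction: W_f = μ_k mg d = (0.19)(2.4)(9.81)(1.1) = 4.921 J
Energy at base of ramp: E = 32.955 − 4.921 = 28.034 J
At max height all remaining energy is PE: mgh = E ⇒ h = E/(mg) = 28.034/(2.4 × 9.81) = 1.191 m

h = 1.2 m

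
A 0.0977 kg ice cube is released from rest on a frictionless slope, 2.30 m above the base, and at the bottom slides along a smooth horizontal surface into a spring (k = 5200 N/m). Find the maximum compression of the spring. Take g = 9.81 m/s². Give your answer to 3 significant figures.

x = 0.0291 m

Energy conservation (no friction) from release to max compression: mgh = ½kx²
x = √(2mgh/k) = √(2 × 0.0977 × 9.81 × 2.30 / 5200) = 0.02912 m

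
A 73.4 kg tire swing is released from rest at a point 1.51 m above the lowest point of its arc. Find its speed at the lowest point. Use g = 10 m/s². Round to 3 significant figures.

Equating total energy at the two states: mgh = ½mv²
v = √(2gh) = √(2 × 10 × 1.51) = √30.200 = 5.495 m/s

v = 5.50 m/s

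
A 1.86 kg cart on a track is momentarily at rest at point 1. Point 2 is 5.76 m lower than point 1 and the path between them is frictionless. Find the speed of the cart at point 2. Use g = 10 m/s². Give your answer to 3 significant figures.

v = 10.7 m/s

Mechanical energy is conserved (no friction): mgh = ½mv²
The mass cancels from both sides.
v = √(2gh) = √(2 × 10 × 5.76) = √115.20 = 10.73 m/s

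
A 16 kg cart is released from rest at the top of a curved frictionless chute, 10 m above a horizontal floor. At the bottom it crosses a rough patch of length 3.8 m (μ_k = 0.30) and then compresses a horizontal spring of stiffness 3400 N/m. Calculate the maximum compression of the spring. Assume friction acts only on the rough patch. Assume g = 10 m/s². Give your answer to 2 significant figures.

Initial energy: E₁ = mgh = (16)(10)(10) = 1600.0 J
Friction removes W_f = μ_k mg d = (0.30)(16)(10)(3.8) = 182.4 J
Energy reaching the spring: E = 1600.0 − 182.4 = 1417.6 J
At max compression ½kx² = E ⇒ x = √(2E/k) = √(2 × 1417.6/3400) = 0.9132 m

x = 0.91 m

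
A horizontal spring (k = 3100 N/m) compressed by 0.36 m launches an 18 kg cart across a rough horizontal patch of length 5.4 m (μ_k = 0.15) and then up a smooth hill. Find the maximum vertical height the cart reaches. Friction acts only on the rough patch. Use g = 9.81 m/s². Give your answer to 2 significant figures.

h = 0.33 m

Spring energy: E₀ = ½kx² = ½(3100)(0.36)² = 200.88 J
Friction: W_f = μ_k mg d = (0.15)(18)(9.81)(5.4) = 143.0 J
Energy at base of ramp: E = 200.88 − 143.0 = 57.850 J
At max height all remaining energy is PE: mgh = E ⇒ h = E/(mg) = 57.850/(18 × 9.81) = 0.3276 m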